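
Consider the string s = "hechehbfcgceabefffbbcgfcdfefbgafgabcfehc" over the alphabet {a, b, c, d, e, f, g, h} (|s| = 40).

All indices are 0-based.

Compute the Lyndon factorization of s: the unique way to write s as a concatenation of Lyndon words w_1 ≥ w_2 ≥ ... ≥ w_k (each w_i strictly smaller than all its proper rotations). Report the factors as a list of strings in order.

["h", "e", "cheh", "bfcgce", "abefffbbcgfcdfefbgafg", "abcfehc"]

emit factor 1: 'h' (i=0, period=1)
emit factor 2: 'e' (i=1, period=1)
emit factor 3: 'cheh' (i=2, period=4)
emit factor 4: 'bfcgce' (i=6, period=6)
emit factor 5: 'abefffbbcgfcdfefbgafg' (i=12, period=21)
emit factor 6: 'abcfehc' (i=33, period=7)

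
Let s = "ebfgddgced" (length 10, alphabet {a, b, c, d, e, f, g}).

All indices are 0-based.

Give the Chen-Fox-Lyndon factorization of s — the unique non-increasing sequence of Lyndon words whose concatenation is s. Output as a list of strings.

emit factor 1: 'e' (i=0, period=1)
emit factor 2: 'bfgddgced' (i=1, period=9)

["e", "bfgddgced"]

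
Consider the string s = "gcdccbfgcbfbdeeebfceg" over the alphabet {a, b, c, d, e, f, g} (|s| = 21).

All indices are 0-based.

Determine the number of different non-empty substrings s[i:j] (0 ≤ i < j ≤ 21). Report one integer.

210

rank→(start, suffix):
  0 → (11, 'bdeeebfceg')
  1 → (9, 'bfbdeeebfceg')
  2 → (16, 'bfceg')
  3 → (5, 'bfgcbfbdeeebfceg')
  4 → (8, 'cbfbdeeebfceg')
  5 → (4, 'cbfgcbfbdeeebfceg')
  6 → (3, 'ccbfgcbfbdeeebfceg')
  7 → (1, 'cdccbfgcbfbdeeebfceg')
  8 → (18, 'ceg')
  9 → (2, 'dccbfgcbfbdeeebfceg')
  10 → (12, 'deeebfceg')
  11 → (15, 'ebfceg')
  12 → (14, 'eebfceg')
  13 → (13, 'eeebfceg')
  14 → (19, 'eg')
  15 → (10, 'fbdeeebfceg')
  16 → (17, 'fceg')
  17 → (6, 'fgcbfbdeeebfceg')
  18 → (20, 'g')
  19 → (7, 'gcbfbdeeebfceg')
  20 → (0, 'gcdccbfgcbfbdeeebfceg')

SA = [11, 9, 16, 5, 8, 4, 3, 1, 18, 2, 12, 15, 14, 13, 19, 10, 17, 6, 20, 7, 0]
[i] adj suffixes → lcp
  [1] 11/9 → 1 ('b')
  [2] 9/16 → 2 ('bf')
  [3] 16/5 → 2 ('bf')
  [4] 5/8 → 0 ('')
  [5] 8/4 → 3 ('cbf')
  [6] 4/3 → 1 ('c')
  [7] 3/1 → 1 ('c')
  [8] 1/18 → 1 ('c')
  [9] 18/2 → 0 ('')
  [10] 2/12 → 1 ('d')
  [11] 12/15 → 0 ('')
  [12] 15/14 → 1 ('e')
  [13] 14/13 → 2 ('ee')
  [14] 13/19 → 1 ('e')
  [15] 19/10 → 0 ('')
  [16] 10/17 → 1 ('f')
  [17] 17/6 → 1 ('f')
  [18] 6/20 → 0 ('')
  [19] 20/7 → 1 ('g')
  [20] 7/0 → 2 ('gc')

n(n+1)/2 = 21·22/2 = 231
Σ LCP = 0 + 1 + 2 + 2 + 0 + 3 + 1 + 1 + 1 + 0 + 1 + 0 + 1 + 2 + 1 + 0 + 1 + 1 + 0 + 1 + 2 = 21
distinct = 231 − 21 = 210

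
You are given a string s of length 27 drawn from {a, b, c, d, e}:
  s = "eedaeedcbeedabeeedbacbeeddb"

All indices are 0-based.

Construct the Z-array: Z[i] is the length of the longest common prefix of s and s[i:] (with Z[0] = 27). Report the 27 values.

[27, 1, 0, 0, 3, 1, 0, 0, 0, 4, 1, 0, 0, 0, 2, 3, 1, 0, 0, 0, 0, 0, 3, 1, 0, 0, 0]

Z[0]=27
i=1: outside box; Z[1]=1 grow→box=[1,2)
i=2: outside box; Z[2]=0
i=3: outside box; Z[3]=0
i=4: outside box; Z[4]=3 grow→box=[4,7)
i=5: min(r-i=2, Z[1]=1)=1; Z[5]=1
i=6: min(r-i=1, Z[2]=0)=0; Z[6]=0
i=7: outside box; Z[7]=0
i=8: outside box; Z[8]=0
i=9: outside box; Z[9]=4 grow→box=[9,13)
i=10: min(r-i=3, Z[1]=1)=1; Z[10]=1
i=11: min(r-i=2, Z[2]=0)=0; Z[11]=0
i=12: min(r-i=1, Z[3]=0)=0; Z[12]=0
i=13: outside box; Z[13]=0
i=14: outside box; Z[14]=2 grow→box=[14,16)
i=15: min(r-i=1, Z[1]=1)=1; Z[15]=3 grow→box=[15,18)
i=16: min(r-i=2, Z[1]=1)=1; Z[16]=1
i=17: min(r-i=1, Z[2]=0)=0; Z[17]=0
i=18: outside box; Z[18]=0
i=19: outside box; Z[19]=0
i=20: outside box; Z[20]=0
i=21: outside box; Z[21]=0
i=22: outside box; Z[22]=3 grow→box=[22,25)
i=23: min(r-i=2, Z[1]=1)=1; Z[23]=1
i=24: min(r-i=1, Z[2]=0)=0; Z[24]=0
i=25: outside box; Z[25]=0
i=26: outside box; Z[26]=0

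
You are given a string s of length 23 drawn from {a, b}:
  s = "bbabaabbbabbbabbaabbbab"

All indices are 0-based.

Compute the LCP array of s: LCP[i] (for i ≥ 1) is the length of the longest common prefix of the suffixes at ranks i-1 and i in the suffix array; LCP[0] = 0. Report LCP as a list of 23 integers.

[0, 7, 1, 2, 2, 3, 6, 7, 0, 1, 8, 2, 3, 3, 4, 1, 3, 4, 4, 5, 2, 5, 6]

rank | idx | suffix
   0 |  16 | aabbbab
   1 |   4 | aabbbabbbabbaabbbab
   2 |  21 | ab
   3 |   2 | abaabbbabbbabbaabbbab
   4 |  13 | abbaabbbab
   5 |  17 | abbbab
   6 |   9 | abbbabbaabbbab
   7 |   5 | abbbabbbabbaabbbab
   8 |  22 | b
   9 |  15 | baabbbab
  10 |   3 | baabbbabbbabbaabbbab
  11 |  20 | bab
  12 |   1 | babaabbbabbbabbaabbbab
  13 |  12 | babbaabbbab
  14 |   8 | babbbabbaabbbab
  15 |  14 | bbaabbbab
  16 |  19 | bbab
  17 |   0 | bbabaabbbabbbabbaabbbab
  18 |  11 | bbabbaabbbab
  19 |   7 | bbabbbabbaabbbab
  20 |  18 | bbbab
  21 |  10 | bbbabbaabbbab
  22 |   6 | bbbabbbabbaabbbab

SA = [16, 4, 21, 2, 13, 17, 9, 5, 22, 15, 3, 20, 1, 12, 8, 14, 19, 0, 11, 7, 18, 10, 6]
[i] adj suffixes → lcp
  [1] 16/4 → 7 ('aabbbab')
  [2] 4/21 → 1 ('a')
  [3] 21/2 → 2 ('ab')
  [4] 2/13 → 2 ('ab')
  [5] 13/17 → 3 ('abb')
  [6] 17/9 → 6 ('abbbab')
  [7] 9/5 → 7 ('abbbabb')
  [8] 5/22 → 0 ('')
  [9] 22/15 → 1 ('b')
  [10] 15/3 → 8 ('baabbbab')
  [11] 3/20 → 2 ('ba')
  [12] 20/1 → 3 ('bab')
  [13] 1/12 → 3 ('bab')
  [14] 12/8 → 4 ('babb')
  [15] 8/14 → 1 ('b')
  [16] 14/19 → 3 ('bba')
  [17] 19/0 → 4 ('bbab')
  [18] 0/11 → 4 ('bbab')
  [19] 11/7 → 5 ('bbabb')
  [20] 7/18 → 2 ('bb')
  [21] 18/10 → 5 ('bbbab')
  [22] 10/6 → 6 ('bbbabb')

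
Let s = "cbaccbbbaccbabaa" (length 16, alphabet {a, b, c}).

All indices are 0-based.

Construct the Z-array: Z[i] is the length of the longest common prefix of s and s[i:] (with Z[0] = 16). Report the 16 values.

Z[0]=16
i=1: fresh scan; Z[1]=0
i=2: fresh scan; Z[2]=0
i=3: fresh scan; Z[3]=1 scan→box=[3,4)
i=4: fresh scan; Z[4]=2 scan→box=[4,6)
i=5: min(r-i=1, Z[1]=0)=0; Z[5]=0
i=6: fresh scan; Z[6]=0
i=7: fresh scan; Z[7]=0
i=8: fresh scan; Z[8]=0
i=9: fresh scan; Z[9]=1 scan→box=[9,10)
i=10: fresh scan; Z[10]=3 scan→box=[10,13)
i=11: min(r-i=2, Z[1]=0)=0; Z[11]=0
i=12: min(r-i=1, Z[2]=0)=0; Z[12]=0
i=13: fresh scan; Z[13]=0
i=14: fresh scan; Z[14]=0
i=15: fresh scan; Z[15]=0

[16, 0, 0, 1, 2, 0, 0, 0, 0, 1, 3, 0, 0, 0, 0, 0]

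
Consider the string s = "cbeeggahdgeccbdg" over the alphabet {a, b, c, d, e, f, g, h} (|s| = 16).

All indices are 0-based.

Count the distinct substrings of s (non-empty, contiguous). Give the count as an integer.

125

sorted suffixes:
  #0 SA[0]=6  'ahdgeccbdg'
  #1 SA[1]=13  'bdg'
  #2 SA[2]=1  'beeggahdgeccbdg'
  #3 SA[3]=12  'cbdg'
  #4 SA[4]=0  'cbeeggahdgeccbdg'
  #5 SA[5]=11  'ccbdg'
  #6 SA[6]=14  'dg'
  #7 SA[7]=8  'dgeccbdg'
  #8 SA[8]=10  'eccbdg'
  #9 SA[9]=2  'eeggahdgeccbdg'
  #10 SA[10]=3  'eggahdgeccbdg'
  #11 SA[11]=15  'g'
  #12 SA[12]=5  'gahdgeccbdg'
  #13 SA[13]=9  'geccbdg'
  #14 SA[14]=4  'ggahdgeccbdg'
  #15 SA[15]=7  'hdgeccbdg'

SA = [6, 13, 1, 12, 0, 11, 14, 8, 10, 2, 3, 15, 5, 9, 4, 7]
i: (SA[i-1],SA[i]) lcp shared
  1: (6,13) 0 ''
  2: (13,1) 1 'b'
  3: (1,12) 0 ''
  4: (12,0) 2 'cb'
  5: (0,11) 1 'c'
  6: (11,14) 0 ''
  7: (14,8) 2 'dg'
  8: (8,10) 0 ''
  9: (10,2) 1 'e'
  10: (2,3) 1 'e'
  11: (3,15) 0 ''
  12: (15,5) 1 'g'
  13: (5,9) 1 'g'
  14: (9,4) 1 'g'
  15: (4,7) 0 ''

n(n+1)/2 = 16·17/2 = 136
Σ LCP = 0 + 0 + 1 + 0 + 2 + 1 + 0 + 2 + 0 + 1 + 1 + 0 + 1 + 1 + 1 + 0 = 11
distinct = 136 − 11 = 125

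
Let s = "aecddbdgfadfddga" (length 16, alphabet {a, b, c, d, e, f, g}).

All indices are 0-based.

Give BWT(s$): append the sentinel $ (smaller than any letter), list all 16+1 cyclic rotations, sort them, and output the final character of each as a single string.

agf$dedcfadbagddd

rank  rotation           last
    0  $aecddbdgfadfddga  a
    1  a$aecddbdgfadfddg  g
    2  adfddga$aecddbdgf  f
    3  aecddbdgfadfddga$  $
    4  bdgfadfddga$aecdd  d
    5  cddbdgfadfddga$ae  e
    6  dbdgfadfddga$aecd  d
    7  ddbdgfadfddga$aec  c
    8  ddga$aecddbdgfadf  f
    9  dfddga$aecddbdgfa  a
   10  dga$aecddbdgfadfd  d
   11  dgfadfddga$aecddb  b
   12  ecddbdgfadfddga$a  a
   13  fadfddga$aecddbdg  g
   14  fddga$aecddbdgfad  d
   15  ga$aecddbdgfadfdd  d
   16  gfadfddga$aecddbd  d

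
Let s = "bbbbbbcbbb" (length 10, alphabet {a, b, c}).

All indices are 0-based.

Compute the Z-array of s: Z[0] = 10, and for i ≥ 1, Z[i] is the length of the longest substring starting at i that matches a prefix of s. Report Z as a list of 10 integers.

Z[0]=10
i=1: i≥r, start 0; Z[1]=5 grow→box=[1,6)
i=2: min(r-i=4, Z[1]=5)=4; Z[2]=4
i=3: min(r-i=3, Z[2]=4)=3; Z[3]=3
i=4: min(r-i=2, Z[3]=3)=2; Z[4]=2
i=5: min(r-i=1, Z[4]=2)=1; Z[5]=1
i=6: i≥r, start 0; Z[6]=0
i=7: i≥r, start 0; Z[7]=3 grow→box=[7,10)
i=8: min(r-i=2, Z[1]=5)=2; Z[8]=2
i=9: min(r-i=1, Z[2]=4)=1; Z[9]=1

[10, 5, 4, 3, 2, 1, 0, 3, 2, 1]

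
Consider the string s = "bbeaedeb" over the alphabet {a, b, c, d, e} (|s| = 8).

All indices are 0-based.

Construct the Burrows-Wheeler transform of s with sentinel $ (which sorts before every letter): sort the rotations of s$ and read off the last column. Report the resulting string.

rank  rotation   last
    0  $bbeaedeb  b
    1  aedeb$bbe  e
    2  b$bbeaede  e
    3  bbeaedeb$  $
    4  beaedeb$b  b
    5  deb$bbeae  e
    6  eaedeb$bb  b
    7  eb$bbeaed  d
    8  edeb$bbea  a

bee$bebda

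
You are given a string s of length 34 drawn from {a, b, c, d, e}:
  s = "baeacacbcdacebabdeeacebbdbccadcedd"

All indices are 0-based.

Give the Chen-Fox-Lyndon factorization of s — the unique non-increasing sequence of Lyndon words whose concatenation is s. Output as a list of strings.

["b", "ae", "acacbcdaceb", "abdeeacebbdbccadcedd"]

emit factor 1: 'b' (i=0, period=1)
emit factor 2: 'ae' (i=1, period=2)
emit factor 3: 'acacbcdaceb' (i=3, period=11)
emit factor 4: 'abdeeacebbdbccadcedd' (i=14, period=20)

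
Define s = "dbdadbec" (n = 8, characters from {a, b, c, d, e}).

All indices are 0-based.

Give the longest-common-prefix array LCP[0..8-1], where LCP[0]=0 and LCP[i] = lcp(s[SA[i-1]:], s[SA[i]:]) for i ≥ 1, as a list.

[0, 0, 1, 0, 0, 1, 2, 0]

rank→(start, suffix):
  0 → (3, 'adbec')
  1 → (1, 'bdadbec')
  2 → (5, 'bec')
  3 → (7, 'c')
  4 → (2, 'dadbec')
  5 → (0, 'dbdadbec')
  6 → (4, 'dbec')
  7 → (6, 'ec')

SA = [3, 1, 5, 7, 2, 0, 4, 6]
i: (SA[i-1],SA[i]) lcp shared
  1: (3,1) 0 ''
  2: (1,5) 1 'b'
  3: (5,7) 0 ''
  4: (7,2) 0 ''
  5: (2,0) 1 'd'
  6: (0,4) 2 'db'
  7: (4,6) 0 ''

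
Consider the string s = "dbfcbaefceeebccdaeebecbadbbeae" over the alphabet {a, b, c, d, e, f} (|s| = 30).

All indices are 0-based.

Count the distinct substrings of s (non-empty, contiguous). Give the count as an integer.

sorted suffixes:
  #0 SA[0]=23  'adbbeae'
  #1 SA[1]=28  'ae'
  #2 SA[2]=16  'aeebecbadbbeae'
  #3 SA[3]=5  'aefceeebccdaeebecbadbbeae'
  #4 SA[4]=22  'badbbeae'
  #5 SA[5]=4  'baefceeebccdaeebecbadbbeae'
  #6 SA[6]=25  'bbeae'
  #7 SA[7]=12  'bccdaeebecbadbbeae'
  #8 SA[8]=26  'beae'
  #9 SA[9]=19  'becbadbbeae'
  #10 SA[10]=1  'bfcbaefceeebccdaeebecbadbbeae'
  #11 SA[11]=21  'cbadbbeae'
  #12 SA[12]=3  'cbaefceeebccdaeebecbadbbeae'
  #13 SA[13]=13  'ccdaeebecbadbbeae'
  #14 SA[14]=14  'cdaeebecbadbbeae'
  #15 SA[15]=8  'ceeebccdaeebecbadbbeae'
  #16 SA[16]=15  'daeebecbadbbeae'
  #17 SA[17]=24  'dbbeae'
  #18 SA[18]=0  'dbfcbaefceeebccdaeebecbadbbeae'
  #19 SA[19]=29  'e'
  #20 SA[20]=27  'eae'
  #21 SA[21]=11  'ebccdaeebecbadbbeae'
  #22 SA[22]=18  'ebecbadbbeae'
  #23 SA[23]=20  'ecbadbbeae'
  #24 SA[24]=10  'eebccdaeebecbadbbeae'
  #25 SA[25]=17  'eebecbadbbeae'
  #26 SA[26]=9  'eeebccdaeebecbadbbeae'
  #27 SA[27]=6  'efceeebccdaeebecbadbbeae'
  #28 SA[28]=2  'fcbaefceeebccdaeebecbadbbeae'
  #29 SA[29]=7  'fceeebccdaeebecbadbbeae'

SA = [23, 28, 16, 5, 22, 4, 25, 12, 26, 19, 1, 21, 3, 13, 14, 8, 15, 24, 0, 29, 27, 11, 18, 20, 10, 17, 9, 6, 2, 7]
[i] adj suffixes → lcp
  [1] 23/28 → 1 ('a')
  [2] 28/16 → 2 ('ae')
  [3] 16/5 → 2 ('ae')
  [4] 5/22 → 0 ('')
  [5] 22/4 → 2 ('ba')
  [6] 4/25 → 1 ('b')
  [7] 25/12 → 1 ('b')
  [8] 12/26 → 1 ('b')
  [9] 26/19 → 2 ('be')
  [10] 19/1 → 1 ('b')
  [11] 1/21 → 0 ('')
  [12] 21/3 → 3 ('cba')
  [13] 3/13 → 1 ('c')
  [14] 13/14 → 1 ('c')
  [15] 14/8 → 1 ('c')
  [16] 8/15 → 0 ('')
  [17] 15/24 → 1 ('d')
  [18] 24/0 → 2 ('db')
  [19] 0/29 → 0 ('')
  [20] 29/27 → 1 ('e')
  [21] 27/11 → 1 ('e')
  [22] 11/18 → 2 ('eb')
  [23] 18/20 → 1 ('e')
  [24] 20/10 → 1 ('e')
  [25] 10/17 → 3 ('eeb')
  [26] 17/9 → 2 ('ee')
  [27] 9/6 → 1 ('e')
  [28] 6/2 → 0 ('')
  [29] 2/7 → 2 ('fc')

n(n+1)/2 = 30·31/2 = 465
Σ LCP = 0 + 1 + 2 + 2 + 0 + 2 + 1 + 1 + 1 + 2 + 1 + 0 + 3 + 1 + 1 + 1 + 0 + 1 + 2 + 0 + 1 + 1 + 2 + 1 + 1 + 3 + 2 + 1 + 0 + 2 = 36
distinct = 465 − 36 = 429

429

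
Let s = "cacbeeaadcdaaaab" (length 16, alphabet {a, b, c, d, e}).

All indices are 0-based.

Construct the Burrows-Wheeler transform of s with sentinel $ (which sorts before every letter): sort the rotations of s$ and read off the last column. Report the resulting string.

bdaaeacaac$adcaeb

rank  rotation           last
    0  $cacbeeaadcdaaaab  b
    1  aaaab$cacbeeaadcd  d
    2  aaab$cacbeeaadcda  a
    3  aab$cacbeeaadcdaa  a
    4  aadcdaaaab$cacbee  e
    5  ab$cacbeeaadcdaaa  a
    6  acbeeaadcdaaaab$c  c
    7  adcdaaaab$cacbeea  a
    8  b$cacbeeaadcdaaaa  a
    9  beeaadcdaaaab$cac  c
   10  cacbeeaadcdaaaab$  $
   11  cbeeaadcdaaaab$ca  a
   12  cdaaaab$cacbeeaad  d
   13  daaaab$cacbeeaadc  c
   14  dcdaaaab$cacbeeaa  a
   15  eaadcdaaaab$cacbe  e
   16  eeaadcdaaaab$cacb  b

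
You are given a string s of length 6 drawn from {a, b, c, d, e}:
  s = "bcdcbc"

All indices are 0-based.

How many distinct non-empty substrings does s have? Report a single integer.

17

sorted suffixes:
  #0 SA[0]=4  'bc'
  #1 SA[1]=0  'bcdcbc'
  #2 SA[2]=5  'c'
  #3 SA[3]=3  'cbc'
  #4 SA[4]=1  'cdcbc'
  #5 SA[5]=2  'dcbc'

SA = [4, 0, 5, 3, 1, 2]
[i] adj suffixes → lcp
  [1] 4/0 → 2 ('bc')
  [2] 0/5 → 0 ('')
  [3] 5/3 → 1 ('c')
  [4] 3/1 → 1 ('c')
  [5] 1/2 → 0 ('')

n(n+1)/2 = 6·7/2 = 21
Σ LCP = 0 + 2 + 0 + 1 + 1 + 0 = 4
distinct = 21 − 4 = 17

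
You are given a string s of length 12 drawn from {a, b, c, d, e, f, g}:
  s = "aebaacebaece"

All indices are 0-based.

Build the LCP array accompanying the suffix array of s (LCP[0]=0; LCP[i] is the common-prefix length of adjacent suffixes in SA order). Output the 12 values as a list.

rank | idx | suffix
   0 |   3 | aacebaece
   1 |   4 | acebaece
   2 |   0 | aebaacebaece
   3 |   8 | aece
   4 |   2 | baacebaece
   5 |   7 | baece
   6 |  10 | ce
   7 |   5 | cebaece
   8 |  11 | e
   9 |   1 | ebaacebaece
  10 |   6 | ebaece
  11 |   9 | ece

SA = [3, 4, 0, 8, 2, 7, 10, 5, 11, 1, 6, 9]
i: (SA[i-1],SA[i]) lcp shared
  1: (3,4) 1 'a'
  2: (4,0) 1 'a'
  3: (0,8) 2 'ae'
  4: (8,2) 0 ''
  5: (2,7) 2 'ba'
  6: (7,10) 0 ''
  7: (10,5) 2 'ce'
  8: (5,11) 0 ''
  9: (11,1) 1 'e'
  10: (1,6) 3 'eba'
  11: (6,9) 1 'e'

[0, 1, 1, 2, 0, 2, 0, 2, 0, 1, 3, 1]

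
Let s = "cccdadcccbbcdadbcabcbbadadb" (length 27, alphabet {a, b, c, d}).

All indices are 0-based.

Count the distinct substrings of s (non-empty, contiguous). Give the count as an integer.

rank→(start, suffix):
  0 → (17, 'abcbbadadb')
  1 → (22, 'adadb')
  2 → (24, 'adb')
  3 → (13, 'adbcabcbbadadb')
  4 → (4, 'adcccbbcdadbcabcbbadadb')
  5 → (26, 'b')
  6 → (21, 'badadb')
  7 → (20, 'bbadadb')
  8 → (9, 'bbcdadbcabcbbadadb')
  9 → (15, 'bcabcbbadadb')
  10 → (18, 'bcbbadadb')
  11 → (10, 'bcdadbcabcbbadadb')
  12 → (16, 'cabcbbadadb')
  13 → (19, 'cbbadadb')
  14 → (8, 'cbbcdadbcabcbbadadb')
  15 → (7, 'ccbbcdadbcabcbbadadb')
  16 → (6, 'cccbbcdadbcabcbbadadb')
  17 → (0, 'cccdadcccbbcdadbcabcbbadadb')
  18 → (1, 'ccdadcccbbcdadbcabcbbadadb')
  19 → (11, 'cdadbcabcbbadadb')
  20 → (2, 'cdadcccbbcdadbcabcbbadadb')
  21 → (23, 'dadb')
  22 → (12, 'dadbcabcbbadadb')
  23 → (3, 'dadcccbbcdadbcabcbbadadb')
  24 → (25, 'db')
  25 → (14, 'dbcabcbbadadb')
  26 → (5, 'dcccbbcdadbcabcbbadadb')

SA = [17, 22, 24, 13, 4, 26, 21, 20, 9, 15, 18, 10, 16, 19, 8, 7, 6, 0, 1, 11, 2, 23, 12, 3, 25, 14, 5]
i: (SA[i-1],SA[i]) lcp shared
  1: (17,22) 1 'a'
  2: (22,24) 2 'ad'
  3: (24,13) 3 'adb'
  4: (13,4) 2 'ad'
  5: (4,26) 0 ''
  6: (26,21) 1 'b'
  7: (21,20) 1 'b'
  8: (20,9) 2 'bb'
  9: (9,15) 1 'b'
  10: (15,18) 2 'bc'
  11: (18,10) 2 'bc'
  12: (10,16) 0 ''
  13: (16,19) 1 'c'
  14: (19,8) 3 'cbb'
  15: (8,7) 1 'c'
  16: (7,6) 2 'cc'
  17: (6,0) 3 'ccc'
  18: (0,1) 2 'cc'
  19: (1,11) 1 'c'
  20: (11,2) 4 'cdad'
  21: (2,23) 0 ''
  22: (23,12) 4 'dadb'
  23: (12,3) 3 'dad'
  24: (3,25) 1 'd'
  25: (25,14) 2 'db'
  26: (14,5) 1 'd'

n(n+1)/2 = 27·28/2 = 378
Σ LCP = 0 + 1 + 2 + 3 + 2 + 0 + 1 + 1 + 2 + 1 + 2 + 2 + 0 + 1 + 3 + 1 + 2 + 3 + 2 + 1 + 4 + 0 + 4 + 3 + 1 + 2 + 1 = 45
distinct = 378 − 45 = 333

333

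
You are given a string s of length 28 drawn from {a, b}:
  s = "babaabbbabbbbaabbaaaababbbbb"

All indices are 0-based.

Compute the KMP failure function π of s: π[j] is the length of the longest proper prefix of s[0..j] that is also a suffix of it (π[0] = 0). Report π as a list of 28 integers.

π[0] = 0
j=1 s[j]='a': π[1]=0 (border '')
j=2 s[j]='b': π[2]=1 (border 'b')
j=3 s[j]='a': π[3]=2 (border 'ba')
j=4 s[j]='a': k: 2→0; π[4]=0 (border '')
j=5 s[j]='b': π[5]=1 (border 'b')
j=6 s[j]='b': k: 1→0; π[6]=1 (border 'b')
j=7 s[j]='b': k: 1→0; π[7]=1 (border 'b')
j=8 s[j]='a': π[8]=2 (border 'ba')
j=9 s[j]='b': π[9]=3 (border 'bab')
j=10 s[j]='b': k: 3→1→0; π[10]=1 (border 'b')
j=11 s[j]='b': k: 1→0; π[11]=1 (border 'b')
j=12 s[j]='b': k: 1→0; π[12]=1 (border 'b')
j=13 s[j]='a': π[13]=2 (border 'ba')
j=14 s[j]='a': k: 2→0; π[14]=0 (border '')
j=15 s[j]='b': π[15]=1 (border 'b')
j=16 s[j]='b': k: 1→0; π[16]=1 (border 'b')
j=17 s[j]='a': π[17]=2 (border 'ba')
j=18 s[j]='a': k: 2→0; π[18]=0 (border '')
j=19 s[j]='a': π[19]=0 (border '')
j=20 s[j]='a': π[20]=0 (border '')
j=21 s[j]='b': π[21]=1 (border 'b')
j=22 s[j]='a': π[22]=2 (border 'ba')
j=23 s[j]='b': π[23]=3 (border 'bab')
j=24 s[j]='b': k: 3→1→0; π[24]=1 (border 'b')
j=25 s[j]='b': k: 1→0; π[25]=1 (border 'b')
j=26 s[j]='b': k: 1→0; π[26]=1 (border 'b')
j=27 s[j]='b': k: 1→0; π[27]=1 (border 'b')

[0, 0, 1, 2, 0, 1, 1, 1, 2, 3, 1, 1, 1, 2, 0, 1, 1, 2, 0, 0, 0, 1, 2, 3, 1, 1, 1, 1]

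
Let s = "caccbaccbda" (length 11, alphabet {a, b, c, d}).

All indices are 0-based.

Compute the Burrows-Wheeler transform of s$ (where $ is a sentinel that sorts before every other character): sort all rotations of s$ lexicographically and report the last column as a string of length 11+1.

adcbcc$ccaab

rank  rotation      last
    0  $caccbaccbda  a
    1  a$caccbaccbd  d
    2  accbaccbda$c  c
    3  accbda$caccb  b
    4  baccbda$cacc  c
    5  bda$caccbacc  c
    6  caccbaccbda$  $
    7  cbaccbda$cac  c
    8  cbda$caccbac  c
    9  ccbaccbda$ca  a
   10  ccbda$caccba  a
   11  da$caccbaccb  b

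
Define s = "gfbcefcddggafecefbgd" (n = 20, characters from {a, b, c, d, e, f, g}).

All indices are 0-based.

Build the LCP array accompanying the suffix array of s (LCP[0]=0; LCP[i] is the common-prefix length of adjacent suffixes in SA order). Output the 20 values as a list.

rank | idx | suffix
   0 |  11 | afecefbgd
   1 |   2 | bcefcddggafecefbgd
   2 |  17 | bgd
   3 |   6 | cddggafecefbgd
   4 |  14 | cefbgd
   5 |   3 | cefcddggafecefbgd
   6 |  19 | d
   7 |   7 | ddggafecefbgd
   8 |   8 | dggafecefbgd
   9 |  13 | ecefbgd
  10 |  15 | efbgd
  11 |   4 | efcddggafecefbgd
  12 |   1 | fbcefcddggafecefbgd
  13 |  16 | fbgd
  14 |   5 | fcddggafecefbgd
  15 |  12 | fecefbgd
  16 |  10 | gafecefbgd
  17 |  18 | gd
  18 |   0 | gfbcefcddggafecefbgd
  19 |   9 | ggafecefbgd

SA = [11, 2, 17, 6, 14, 3, 19, 7, 8, 13, 15, 4, 1, 16, 5, 12, 10, 18, 0, 9]
rank  pair      lcp
   1  s[11:],s[2:]  0  ''
   2  s[2:],s[17:]  1  'b'
   3  s[17:],s[6:]  0  ''
   4  s[6:],s[14:]  1  'c'
   5  s[14:],s[3:]  3  'cef'
   6  s[3:],s[19:]  0  ''
   7  s[19:],s[7:]  1  'd'
   8  s[7:],s[8:]  1  'd'
   9  s[8:],s[13:]  0  ''
  10  s[13:],s[15:]  1  'e'
  11  s[15:],s[4:]  2  'ef'
  12  s[4:],s[1:]  0  ''
  13  s[1:],s[16:]  2  'fb'
  14  s[16:],s[5:]  1  'f'
  15  s[5:],s[12:]  1  'f'
  16  s[12:],s[10:]  0  ''
  17  s[10:],s[18:]  1  'g'
  18  s[18:],s[0:]  1  'g'
  19  s[0:],s[9:]  1  'g'

[0, 0, 1, 0, 1, 3, 0, 1, 1, 0, 1, 2, 0, 2, 1, 1, 0, 1, 1, 1]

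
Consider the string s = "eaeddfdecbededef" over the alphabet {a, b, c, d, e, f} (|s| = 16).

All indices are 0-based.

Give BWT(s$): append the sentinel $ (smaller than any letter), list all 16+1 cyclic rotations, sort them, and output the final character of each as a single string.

rank  rotation           last
    0  $eaeddfdecbededef  f
    1  aeddfdecbededef$e  e
    2  bededef$eaeddfdec  c
    3  cbededef$eaeddfde  e
    4  ddfdecbededef$eae  e
    5  decbededef$eaeddf  f
    6  dedef$eaeddfdecbe  e
    7  def$eaeddfdecbede  e
    8  dfdecbededef$eaed  d
    9  eaeddfdecbededef$  $
   10  ecbededef$eaeddfd  d
   11  eddfdecbededef$ea  a
   12  ededef$eaeddfdecb  b
   13  edef$eaeddfdecbed  d
   14  ef$eaeddfdecbeded  d
   15  f$eaeddfdecbedede  e
   16  fdecbededef$eaedd  d

feceefeed$dabdded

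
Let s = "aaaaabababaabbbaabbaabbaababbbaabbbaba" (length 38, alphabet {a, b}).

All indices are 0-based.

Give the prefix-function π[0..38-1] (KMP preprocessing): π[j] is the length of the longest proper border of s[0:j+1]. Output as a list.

[0, 1, 2, 3, 4, 0, 1, 0, 1, 0, 1, 2, 0, 0, 0, 1, 2, 0, 0, 1, 2, 0, 0, 1, 2, 0, 1, 0, 0, 0, 1, 2, 0, 0, 0, 1, 0, 1]

π[0] = 0
j=1 s[j]='a': π[1]=1 (border 'a')
j=2 s[j]='a': π[2]=2 (border 'aa')
j=3 s[j]='a': π[3]=3 (border 'aaa')
j=4 s[j]='a': π[4]=4 (border 'aaaa')
j=5 s[j]='b': k: 4→3→2→1→0; π[5]=0 (border '')
j=6 s[j]='a': π[6]=1 (border 'a')
j=7 s[j]='b': k: 1→0; π[7]=0 (border '')
j=8 s[j]='a': π[8]=1 (border 'a')
j=9 s[j]='b': k: 1→0; π[9]=0 (border '')
j=10 s[j]='a': π[10]=1 (border 'a')
j=11 s[j]='a': π[11]=2 (border 'aa')
j=12 s[j]='b': k: 2→1→0; π[12]=0 (border '')
j=13 s[j]='b': π[13]=0 (border '')
j=14 s[j]='b': π[14]=0 (border '')
j=15 s[j]='a': π[15]=1 (border 'a')
j=16 s[j]='a': π[16]=2 (border 'aa')
j=17 s[j]='b': k: 2→1→0; π[17]=0 (border '')
j=18 s[j]='b': π[18]=0 (border '')
j=19 s[j]='a': π[19]=1 (border 'a')
j=20 s[j]='a': π[20]=2 (border 'aa')
j=21 s[j]='b': k: 2→1→0; π[21]=0 (border '')
j=22 s[j]='b': π[22]=0 (border '')
j=23 s[j]='a': π[23]=1 (border 'a')
j=24 s[j]='a': π[24]=2 (border 'aa')
j=25 s[j]='b': k: 2→1→0; π[25]=0 (border '')
j=26 s[j]='a': π[26]=1 (border 'a')
j=27 s[j]='b': k: 1→0; π[27]=0 (border '')
j=28 s[j]='b': π[28]=0 (border '')
j=29 s[j]='b': π[29]=0 (border '')
j=30 s[j]='a': π[30]=1 (border 'a')
j=31 s[j]='a': π[31]=2 (border 'aa')
j=32 s[j]='b': k: 2→1→0; π[32]=0 (border '')
j=33 s[j]='b': π[33]=0 (border '')
j=34 s[j]='b': π[34]=0 (border '')
j=35 s[j]='a': π[35]=1 (border 'a')
j=36 s[j]='b': k: 1→0; π[36]=0 (border '')
j=37 s[j]='a': π[37]=1 (border 'a')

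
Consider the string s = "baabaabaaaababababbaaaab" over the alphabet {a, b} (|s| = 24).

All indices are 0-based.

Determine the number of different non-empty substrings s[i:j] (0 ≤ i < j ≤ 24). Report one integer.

rank→(start, suffix):
  0 → (19, 'aaaab')
  1 → (7, 'aaaababababbaaaab')
  2 → (20, 'aaab')
  3 → (8, 'aaababababbaaaab')
  4 → (21, 'aab')
  5 → (4, 'aabaaaababababbaaaab')
  6 → (1, 'aabaabaaaababababbaaaab')
  7 → (9, 'aababababbaaaab')
  8 → (22, 'ab')
  9 → (5, 'abaaaababababbaaaab')
  10 → (2, 'abaabaaaababababbaaaab')
  11 → (10, 'ababababbaaaab')
  12 → (12, 'abababbaaaab')
  13 → (14, 'ababbaaaab')
  14 → (16, 'abbaaaab')
  15 → (23, 'b')
  16 → (18, 'baaaab')
  17 → (6, 'baaaababababbaaaab')
  18 → (3, 'baabaaaababababbaaaab')
  19 → (0, 'baabaabaaaababababbaaaab')
  20 → (11, 'babababbaaaab')
  21 → (13, 'bababbaaaab')
  22 → (15, 'babbaaaab')
  23 → (17, 'bbaaaab')

SA = [19, 7, 20, 8, 21, 4, 1, 9, 22, 5, 2, 10, 12, 14, 16, 23, 18, 6, 3, 0, 11, 13, 15, 17]
i: (SA[i-1],SA[i]) lcp shared
  1: (19,7) 5 'aaaab'
  2: (7,20) 3 'aaa'
  3: (20,8) 4 'aaab'
  4: (8,21) 2 'aa'
  5: (21,4) 3 'aab'
  6: (4,1) 5 'aabaa'
  7: (1,9) 4 'aaba'
  8: (9,22) 1 'a'
  9: (22,5) 2 'ab'
  10: (5,2) 4 'abaa'
  11: (2,10) 3 'aba'
  12: (10,12) 6 'ababab'
  13: (12,14) 4 'abab'
  14: (14,16) 2 'ab'
  15: (16,23) 0 ''
  16: (23,18) 1 'b'
  17: (18,6) 6 'baaaab'
  18: (6,3) 3 'baa'
  19: (3,0) 6 'baabaa'
  20: (0,11) 2 'ba'
  21: (11,13) 5 'babab'
  22: (13,15) 3 'bab'
  23: (15,17) 1 'b'

n(n+1)/2 = 24·25/2 = 300
Σ LCP = 0 + 5 + 3 + 4 + 2 + 3 + 5 + 4 + 1 + 2 + 4 + 3 + 6 + 4 + 2 + 0 + 1 + 6 + 3 + 6 + 2 + 5 + 3 + 1 = 75
distinct = 300 − 75 = 225

225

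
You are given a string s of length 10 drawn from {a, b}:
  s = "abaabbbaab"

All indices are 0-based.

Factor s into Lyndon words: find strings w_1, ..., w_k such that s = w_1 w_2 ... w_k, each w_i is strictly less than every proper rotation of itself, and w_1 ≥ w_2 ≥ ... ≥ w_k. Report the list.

["ab", "aabbb", "aab"]

emit factor 1: 'ab' (i=0, period=2)
emit factor 2: 'aabbb' (i=2, period=5)
emit factor 3: 'aab' (i=7, period=3)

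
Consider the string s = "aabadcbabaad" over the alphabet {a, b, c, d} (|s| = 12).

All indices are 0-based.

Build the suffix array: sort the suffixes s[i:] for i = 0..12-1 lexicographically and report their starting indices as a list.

rank→(start, suffix):
  0 → (0, 'aabadcbabaad')
  1 → (9, 'aad')
  2 → (7, 'abaad')
  3 → (1, 'abadcbabaad')
  4 → (10, 'ad')
  5 → (3, 'adcbabaad')
  6 → (8, 'baad')
  7 → (6, 'babaad')
  8 → (2, 'badcbabaad')
  9 → (5, 'cbabaad')
  10 → (11, 'd')
  11 → (4, 'dcbabaad')

[0, 9, 7, 1, 10, 3, 8, 6, 2, 5, 11, 4]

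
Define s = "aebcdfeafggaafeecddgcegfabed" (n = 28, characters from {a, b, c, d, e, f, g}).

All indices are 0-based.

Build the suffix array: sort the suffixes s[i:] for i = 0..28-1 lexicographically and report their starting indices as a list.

[11, 24, 0, 12, 7, 2, 25, 16, 3, 20, 27, 17, 4, 18, 6, 1, 15, 26, 14, 21, 23, 5, 13, 8, 10, 19, 22, 9]

rank | idx | suffix
   0 |  11 | aafeecddgcegfabed
   1 |  24 | abed
   2 |   0 | aebcdfeafggaafeecddgcegfabed
   3 |  12 | afeecddgcegfabed
   4 |   7 | afggaafeecddgcegfabed
   5 |   2 | bcdfeafggaafeecddgcegfabed
   6 |  25 | bed
   7 |  16 | cddgcegfabed
   8 |   3 | cdfeafggaafeecddgcegfabed
   9 |  20 | cegfabed
  10 |  27 | d
  11 |  17 | ddgcegfabed
  12 |   4 | dfeafggaafeecddgcegfabed
  13 |  18 | dgcegfabed
  14 |   6 | eafggaafeecddgcegfabed
  15 |   1 | ebcdfeafggaafeecddgcegfabed
  16 |  15 | ecddgcegfabed
  17 |  26 | ed
  18 |  14 | eecddgcegfabed
  19 |  21 | egfabed
  20 |  23 | fabed
  21 |   5 | feafggaafeecddgcegfabed
  22 |  13 | feecddgcegfabed
  23 |   8 | fggaafeecddgcegfabed
  24 |  10 | gaafeecddgcegfabed
  25 |  19 | gcegfabed
  26 |  22 | gfabed
  27 |   9 | ggaafeecddgcegfabed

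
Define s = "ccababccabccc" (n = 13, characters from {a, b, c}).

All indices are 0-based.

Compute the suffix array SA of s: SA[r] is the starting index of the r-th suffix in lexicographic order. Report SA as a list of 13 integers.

[2, 4, 8, 3, 5, 9, 12, 1, 7, 11, 0, 6, 10]

rank→(start, suffix):
  0 → (2, 'ababccabccc')
  1 → (4, 'abccabccc')
  2 → (8, 'abccc')
  3 → (3, 'babccabccc')
  4 → (5, 'bccabccc')
  5 → (9, 'bccc')
  6 → (12, 'c')
  7 → (1, 'cababccabccc')
  8 → (7, 'cabccc')
  9 → (11, 'cc')
  10 → (0, 'ccababccabccc')
  11 → (6, 'ccabccc')
  12 → (10, 'ccc')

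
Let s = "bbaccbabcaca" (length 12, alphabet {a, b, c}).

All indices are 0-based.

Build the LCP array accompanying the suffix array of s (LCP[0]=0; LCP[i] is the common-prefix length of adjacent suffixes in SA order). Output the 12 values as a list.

[0, 1, 1, 2, 0, 2, 1, 1, 0, 2, 1, 1]

sorted suffixes:
  #0 SA[0]=11  'a'
  #1 SA[1]=6  'abcaca'
  #2 SA[2]=9  'aca'
  #3 SA[3]=2  'accbabcaca'
  #4 SA[4]=5  'babcaca'
  #5 SA[5]=1  'baccbabcaca'
  #6 SA[6]=0  'bbaccbabcaca'
  #7 SA[7]=7  'bcaca'
  #8 SA[8]=10  'ca'
  #9 SA[9]=8  'caca'
  #10 SA[10]=4  'cbabcaca'
  #11 SA[11]=3  'ccbabcaca'

SA = [11, 6, 9, 2, 5, 1, 0, 7, 10, 8, 4, 3]
rank  pair      lcp
   1  s[11:],s[6:]  1  'a'
   2  s[6:],s[9:]  1  'a'
   3  s[9:],s[2:]  2  'ac'
   4  s[2:],s[5:]  0  ''
   5  s[5:],s[1:]  2  'ba'
   6  s[1:],s[0:]  1  'b'
   7  s[0:],s[7:]  1  'b'
   8  s[7:],s[10:]  0  ''
   9  s[10:],s[8:]  2  'ca'
  10  s[8:],s[4:]  1  'c'
  11  s[4:],s[3:]  1  'c'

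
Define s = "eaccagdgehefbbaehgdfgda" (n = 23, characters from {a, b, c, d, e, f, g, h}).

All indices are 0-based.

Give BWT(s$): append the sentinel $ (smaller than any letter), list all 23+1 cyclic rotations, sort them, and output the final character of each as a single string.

adebcbfcaggg$hgaedfhadee

rank  rotation                  last
    0  $eaccagdgehefbbaehgdfgda  a
    1  a$eaccagdgehefbbaehgdfgd  d
    2  accagdgehefbbaehgdfgda$e  e
    3  aehgdfgda$eaccagdgehefbb  b
    4  agdgehefbbaehgdfgda$eacc  c
    5  baehgdfgda$eaccagdgehefb  b
    6  bbaehgdfgda$eaccagdgehef  f
    7  cagdgehefbbaehgdfgda$eac  c
    8  ccagdgehefbbaehgdfgda$ea  a
    9  da$eaccagdgehefbbaehgdfg  g
   10  dfgda$eaccagdgehefbbaehg  g
   11  dgehefbbaehgdfgda$eaccag  g
   12  eaccagdgehefbbaehgdfgda$  $
   13  efbbaehgdfgda$eaccagdgeh  h
   14  ehefbbaehgdfgda$eaccagdg  g
   15  ehgdfgda$eaccagdgehefbba  a
   16  fbbaehgdfgda$eaccagdgehe  e
   17  fgda$eaccagdgehefbbaehgd  d
   18  gda$eaccagdgehefbbaehgdf  f
   19  gdfgda$eaccagdgehefbbaeh  h
   20  gdgehefbbaehgdfgda$eacca  a
   21  gehefbbaehgdfgda$eaccagd  d
   22  hefbbaehgdfgda$eaccagdge  e
   23  hgdfgda$eaccagdgehefbbae  e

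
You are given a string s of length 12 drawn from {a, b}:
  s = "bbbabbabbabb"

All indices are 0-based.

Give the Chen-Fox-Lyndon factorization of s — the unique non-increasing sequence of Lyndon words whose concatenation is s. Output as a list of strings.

["b", "b", "b", "abb", "abb", "abb"]

emit factor 1: 'b' (i=0, period=1)
emit factor 2: 'b' (i=1, period=1)
emit factor 3: 'b' (i=2, period=1)
emit factor 4: 'abb' (i=3, period=3)
emit factor 5: 'abb' (i=6, period=3)
emit factor 6: 'abb' (i=9, period=3)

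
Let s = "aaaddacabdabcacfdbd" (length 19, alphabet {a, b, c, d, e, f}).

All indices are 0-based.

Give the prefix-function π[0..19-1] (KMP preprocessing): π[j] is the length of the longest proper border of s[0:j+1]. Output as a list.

[0, 1, 2, 0, 0, 1, 0, 1, 0, 0, 1, 0, 0, 1, 0, 0, 0, 0, 0]

π[0] = 0
j=1 s[j]='a': π[1]=1 (border 'a')
j=2 s[j]='a': π[2]=2 (border 'aa')
j=3 s[j]='d': k: 2→1→0; π[3]=0 (border '')
j=4 s[j]='d': π[4]=0 (border '')
j=5 s[j]='a': π[5]=1 (border 'a')
j=6 s[j]='c': k: 1→0; π[6]=0 (border '')
j=7 s[j]='a': π[7]=1 (border 'a')
j=8 s[j]='b': k: 1→0; π[8]=0 (border '')
j=9 s[j]='d': π[9]=0 (border '')
j=10 s[j]='a': π[10]=1 (border 'a')
j=11 s[j]='b': k: 1→0; π[11]=0 (border '')
j=12 s[j]='c': π[12]=0 (border '')
j=13 s[j]='a': π[13]=1 (border 'a')
j=14 s[j]='c': k: 1→0; π[14]=0 (border '')
j=15 s[j]='f': π[15]=0 (border '')
j=16 s[j]='d': π[16]=0 (border '')
j=17 s[j]='b': π[17]=0 (border '')
j=18 s[j]='d': π[18]=0 (border '')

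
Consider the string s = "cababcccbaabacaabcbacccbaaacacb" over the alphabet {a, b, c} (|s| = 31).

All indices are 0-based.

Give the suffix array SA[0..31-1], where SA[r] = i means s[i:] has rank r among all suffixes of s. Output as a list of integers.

[24, 9, 14, 25, 1, 10, 15, 3, 12, 26, 28, 19, 30, 23, 8, 2, 11, 18, 16, 4, 13, 0, 27, 29, 22, 7, 17, 21, 6, 20, 5]

rank | idx | suffix
   0 |  24 | aaacacb
   1 |   9 | aabacaabcbacccbaaacacb
   2 |  14 | aabcbacccbaaacacb
   3 |  25 | aacacb
   4 |   1 | ababcccbaabacaabcbacccbaaacacb
   5 |  10 | abacaabcbacccbaaacacb
   6 |  15 | abcbacccbaaacacb
   7 |   3 | abcccbaabacaabcbacccbaaacacb
   8 |  12 | acaabcbacccbaaacacb
   9 |  26 | acacb
  10 |  28 | acb
  11 |  19 | acccbaaacacb
  12 |  30 | b
  13 |  23 | baaacacb
  14 |   8 | baabacaabcbacccbaaacacb
  15 |   2 | babcccbaabacaabcbacccbaaacacb
  16 |  11 | bacaabcbacccbaaacacb
  17 |  18 | bacccbaaacacb
  18 |  16 | bcbacccbaaacacb
  19 |   4 | bcccbaabacaabcbacccbaaacacb
  20 |  13 | caabcbacccbaaacacb
  21 |   0 | cababcccbaabacaabcbacccbaaacacb
  22 |  27 | cacb
  23 |  29 | cb
  24 |  22 | cbaaacacb
  25 |   7 | cbaabacaabcbacccbaaacacb
  26 |  17 | cbacccbaaacacb
  27 |  21 | ccbaaacacb
  28 |   6 | ccbaabacaabcbacccbaaacacb
  29 |  20 | cccbaaacacb
  30 |   5 | cccbaabacaabcbacccbaaacacb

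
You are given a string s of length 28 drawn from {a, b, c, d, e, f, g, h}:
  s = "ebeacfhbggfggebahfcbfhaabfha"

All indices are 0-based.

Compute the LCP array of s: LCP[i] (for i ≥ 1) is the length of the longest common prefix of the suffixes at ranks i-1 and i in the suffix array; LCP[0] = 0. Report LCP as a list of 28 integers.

[0, 1, 1, 1, 1, 0, 1, 1, 4, 1, 0, 1, 0, 1, 2, 0, 1, 1, 3, 2, 0, 1, 1, 2, 0, 2, 1, 1]

sorted suffixes:
  #0 SA[0]=27  'a'
  #1 SA[1]=22  'aabfha'
  #2 SA[2]=23  'abfha'
  #3 SA[3]=3  'acfhbggfggebahfcbfhaabfha'
  #4 SA[4]=15  'ahfcbfhaabfha'
  #5 SA[5]=14  'bahfcbfhaabfha'
  #6 SA[6]=1  'beacfhbggfggebahfcbfhaabfha'
  #7 SA[7]=24  'bfha'
  #8 SA[8]=19  'bfhaabfha'
  #9 SA[9]=7  'bggfggebahfcbfhaabfha'
  #10 SA[10]=18  'cbfhaabfha'
  #11 SA[11]=4  'cfhbggfggebahfcbfhaabfha'
  #12 SA[12]=2  'eacfhbggfggebahfcbfhaabfha'
  #13 SA[13]=13  'ebahfcbfhaabfha'
  #14 SA[14]=0  'ebeacfhbggfggebahfcbfhaabfha'
  #15 SA[15]=17  'fcbfhaabfha'
  #16 SA[16]=10  'fggebahfcbfhaabfha'
  #17 SA[17]=25  'fha'
  #18 SA[18]=20  'fhaabfha'
  #19 SA[19]=5  'fhbggfggebahfcbfhaabfha'
  #20 SA[20]=12  'gebahfcbfhaabfha'
  #21 SA[21]=9  'gfggebahfcbfhaabfha'
  #22 SA[22]=11  'ggebahfcbfhaabfha'
  #23 SA[23]=8  'ggfggebahfcbfhaabfha'
  #24 SA[24]=26  'ha'
  #25 SA[25]=21  'haabfha'
  #26 SA[26]=6  'hbggfggebahfcbfhaabfha'
  #27 SA[27]=16  'hfcbfhaabfha'

SA = [27, 22, 23, 3, 15, 14, 1, 24, 19, 7, 18, 4, 2, 13, 0, 17, 10, 25, 20, 5, 12, 9, 11, 8, 26, 21, 6, 16]
[i] adj suffixes → lcp
  [1] 27/22 → 1 ('a')
  [2] 22/23 → 1 ('a')
  [3] 23/3 → 1 ('a')
  [4] 3/15 → 1 ('a')
  [5] 15/14 → 0 ('')
  [6] 14/1 → 1 ('b')
  [7] 1/24 → 1 ('b')
  [8] 24/19 → 4 ('bfha')
  [9] 19/7 → 1 ('b')
  [10] 7/18 → 0 ('')
  [11] 18/4 → 1 ('c')
  [12] 4/2 → 0 ('')
  [13] 2/13 → 1 ('e')
  [14] 13/0 → 2 ('eb')
  [15] 0/17 → 0 ('')
  [16] 17/10 → 1 ('f')
  [17] 10/25 → 1 ('f')
  [18] 25/20 → 3 ('fha')
  [19] 20/5 → 2 ('fh')
  [20] 5/12 → 0 ('')
  [21] 12/9 → 1 ('g')
  [22] 9/11 → 1 ('g')
  [23] 11/8 → 2 ('gg')
  [24] 8/26 → 0 ('')
  [25] 26/21 → 2 ('ha')
  [26] 21/6 → 1 ('h')
  [27] 6/16 → 1 ('h')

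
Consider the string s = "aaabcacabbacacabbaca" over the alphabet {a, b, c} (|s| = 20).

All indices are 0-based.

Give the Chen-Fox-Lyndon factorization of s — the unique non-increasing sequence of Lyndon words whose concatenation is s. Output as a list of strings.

emit factor 1: 'aaabcacabbacacabbac' (i=0, period=19)
emit factor 2: 'a' (i=19, period=1)

["aaabcacabbacacabbac", "a"]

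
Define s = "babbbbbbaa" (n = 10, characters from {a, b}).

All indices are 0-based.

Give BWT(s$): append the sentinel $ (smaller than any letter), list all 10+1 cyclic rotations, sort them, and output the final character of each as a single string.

rank  rotation     last
    0  $babbbbbbaa  a
    1  a$babbbbbba  a
    2  aa$babbbbbb  b
    3  abbbbbbaa$b  b
    4  baa$babbbbb  b
    5  babbbbbbaa$  $
    6  bbaa$babbbb  b
    7  bbbaa$babbb  b
    8  bbbbaa$babb  b
    9  bbbbbaa$bab  b
   10  bbbbbbaa$ba  a

aabbb$bbbba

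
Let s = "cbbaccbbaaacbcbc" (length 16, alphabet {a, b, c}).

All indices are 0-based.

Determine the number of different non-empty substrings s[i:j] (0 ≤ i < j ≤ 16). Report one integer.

sorted suffixes:
  #0 SA[0]=8  'aaacbcbc'
  #1 SA[1]=9  'aacbcbc'
  #2 SA[2]=10  'acbcbc'
  #3 SA[3]=3  'accbbaaacbcbc'
  #4 SA[4]=7  'baaacbcbc'
  #5 SA[5]=2  'baccbbaaacbcbc'
  #6 SA[6]=6  'bbaaacbcbc'
  #7 SA[7]=1  'bbaccbbaaacbcbc'
  #8 SA[8]=14  'bc'
  #9 SA[9]=12  'bcbc'
  #10 SA[10]=15  'c'
  #11 SA[11]=5  'cbbaaacbcbc'
  #12 SA[12]=0  'cbbaccbbaaacbcbc'
  #13 SA[13]=13  'cbc'
  #14 SA[14]=11  'cbcbc'
  #15 SA[15]=4  'ccbbaaacbcbc'

SA = [8, 9, 10, 3, 7, 2, 6, 1, 14, 12, 15, 5, 0, 13, 11, 4]
rank  pair      lcp
   1  s[8:],s[9:]  2  'aa'
   2  s[9:],s[10:]  1  'a'
   3  s[10:],s[3:]  2  'ac'
   4  s[3:],s[7:]  0  ''
   5  s[7:],s[2:]  2  'ba'
   6  s[2:],s[6:]  1  'b'
   7  s[6:],s[1:]  3  'bba'
   8  s[1:],s[14:]  1  'b'
   9  s[14:],s[12:]  2  'bc'
  10  s[12:],s[15:]  0  ''
  11  s[15:],s[5:]  1  'c'
  12  s[5:],s[0:]  4  'cbba'
  13  s[0:],s[13:]  2  'cb'
  14  s[13:],s[11:]  3  'cbc'
  15  s[11:],s[4:]  1  'c'

n(n+1)/2 = 16·17/2 = 136
Σ LCP = 0 + 2 + 1 + 2 + 0 + 2 + 1 + 3 + 1 + 2 + 0 + 1 + 4 + 2 + 3 + 1 = 25
distinct = 136 − 25 = 111

111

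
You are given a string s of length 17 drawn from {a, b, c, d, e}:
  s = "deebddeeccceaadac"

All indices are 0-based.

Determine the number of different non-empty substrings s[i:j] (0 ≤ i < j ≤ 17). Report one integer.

rank | idx | suffix
   0 |  12 | aadac
   1 |  15 | ac
   2 |  13 | adac
   3 |   3 | bddeeccceaadac
   4 |  16 | c
   5 |   8 | ccceaadac
   6 |   9 | cceaadac
   7 |  10 | ceaadac
   8 |  14 | dac
   9 |   4 | ddeeccceaadac
  10 |   0 | deebddeeccceaadac
  11 |   5 | deeccceaadac
  12 |  11 | eaadac
  13 |   2 | ebddeeccceaadac
  14 |   7 | eccceaadac
  15 |   1 | eebddeeccceaadac
  16 |   6 | eeccceaadac

SA = [12, 15, 13, 3, 16, 8, 9, 10, 14, 4, 0, 5, 11, 2, 7, 1, 6]
[i] adj suffixes → lcp
  [1] 12/15 → 1 ('a')
  [2] 15/13 → 1 ('a')
  [3] 13/3 → 0 ('')
  [4] 3/16 → 0 ('')
  [5] 16/8 → 1 ('c')
  [6] 8/9 → 2 ('cc')
  [7] 9/10 → 1 ('c')
  [8] 10/14 → 0 ('')
  [9] 14/4 → 1 ('d')
  [10] 4/0 → 1 ('d')
  [11] 0/5 → 3 ('dee')
  [12] 5/11 → 0 ('')
  [13] 11/2 → 1 ('e')
  [14] 2/7 → 1 ('e')
  [15] 7/1 → 1 ('e')
  [16] 1/6 → 2 ('ee')

n(n+1)/2 = 17·18/2 = 153
Σ LCP = 0 + 1 + 1 + 0 + 0 + 1 + 2 + 1 + 0 + 1 + 1 + 3 + 0 + 1 + 1 + 1 + 2 = 16
distinct = 153 − 16 = 137

137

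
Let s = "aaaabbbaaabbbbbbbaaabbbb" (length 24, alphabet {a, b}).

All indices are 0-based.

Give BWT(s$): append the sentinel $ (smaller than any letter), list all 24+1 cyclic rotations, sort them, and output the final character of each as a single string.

rank  rotation                   last
    0  $aaaabbbaaabbbbbbbaaabbbb  b
    1  aaaabbbaaabbbbbbbaaabbbb$  $
    2  aaabbbaaabbbbbbbaaabbbb$a  a
    3  aaabbbb$aaaabbbaaabbbbbbb  b
    4  aaabbbbbbbaaabbbb$aaaabbb  b
    5  aabbbaaabbbbbbbaaabbbb$aa  a
    6  aabbbb$aaaabbbaaabbbbbbba  a
    7  aabbbbbbbaaabbbb$aaaabbba  a
    8  abbbaaabbbbbbbaaabbbb$aaa  a
    9  abbbb$aaaabbbaaabbbbbbbaa  a
   10  abbbbbbbaaabbbb$aaaabbbaa  a
   11  b$aaaabbbaaabbbbbbbaaabbb  b
   12  baaabbbb$aaaabbbaaabbbbbb  b
   13  baaabbbbbbbaaabbbb$aaaabb  b
   14  bb$aaaabbbaaabbbbbbbaaabb  b
   15  bbaaabbbb$aaaabbbaaabbbbb  b
   16  bbaaabbbbbbbaaabbbb$aaaab  b
   17  bbb$aaaabbbaaabbbbbbbaaab  b
   18  bbbaaabbbb$aaaabbbaaabbbb  b
   19  bbbaaabbbbbbbaaabbbb$aaaa  a
   20  bbbb$aaaabbbaaabbbbbbbaaa  a
   21  bbbbaaabbbb$aaaabbbaaabbb  b
   22  bbbbbaaabbbb$aaaabbbaaabb  b
   23  bbbbbbaaabbbb$aaaabbbaaab  b
   24  bbbbbbbaaabbbb$aaaabbbaaa  a

b$abbaaaaaabbbbbbbbaabbba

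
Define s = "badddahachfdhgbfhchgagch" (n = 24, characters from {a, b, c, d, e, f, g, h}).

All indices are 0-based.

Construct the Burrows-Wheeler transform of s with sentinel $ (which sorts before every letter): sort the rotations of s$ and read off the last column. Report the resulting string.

rank  rotation                   last
    0  $badddahachfdhgbfhchgagch  h
    1  achfdhgbfhchgagch$badddah  h
    2  adddahachfdhgbfhchgagch$b  b
    3  agch$badddahachfdhgbfhchg  g
    4  ahachfdhgbfhchgagch$baddd  d
    5  badddahachfdhgbfhchgagch$  $
    6  bfhchgagch$badddahachfdhg  g
    7  ch$badddahachfdhgbfhchgag  g
    8  chfdhgbfhchgagch$badddaha  a
    9  chgagch$badddahachfdhgbfh  h
   10  dahachfdhgbfhchgagch$badd  d
   11  ddahachfdhgbfhchgagch$bad  d
   12  dddahachfdhgbfhchgagch$ba  a
   13  dhgbfhchgagch$badddahachf  f
   14  fdhgbfhchgagch$badddahach  h
   15  fhchgagch$badddahachfdhgb  b
   16  gagch$badddahachfdhgbfhch  h
   17  gbfhchgagch$badddahachfdh  h
   18  gch$badddahachfdhgbfhchga  a
   19  h$badddahachfdhgbfhchgagc  c
   20  hachfdhgbfhchgagch$baddda  a
   21  hchgagch$badddahachfdhgbf  f
   22  hfdhgbfhchgagch$badddahac  c
   23  hgagch$badddahachfdhgbfhc  c
   24  hgbfhchgagch$badddahachfd  d

hhbgd$ggahddafhbhhacafccd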